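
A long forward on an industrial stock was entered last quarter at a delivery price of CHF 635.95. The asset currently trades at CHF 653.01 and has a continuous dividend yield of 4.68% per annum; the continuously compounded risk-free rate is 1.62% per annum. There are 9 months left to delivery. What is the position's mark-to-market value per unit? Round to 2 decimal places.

Current fair forward for the remaining 9 months: F = S·e^((r − q)·T), (r − q) = 0.0162 − 0.0468 = -0.0306
F = 653.01 · e^(-0.0306 × 9/12) = 653.01 × 0.977311 = 638.1939
Value of long forward = (F − K)·e^(−rT) = (638.1939 − 635.95) · e^(−0.0162·9/12)
= 2.2439 × 0.987924 = 2.22

CHF 2.22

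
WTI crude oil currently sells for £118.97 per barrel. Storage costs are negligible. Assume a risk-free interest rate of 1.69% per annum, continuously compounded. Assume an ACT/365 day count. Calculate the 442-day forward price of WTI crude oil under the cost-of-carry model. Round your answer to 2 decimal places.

F = S·e^(rT) = 118.97 · e^(0.0169 × 442/365) = 118.97 · e^0.020465
= 118.97 × 1.020676 = £121.43 per barrel

£121.43 per barrel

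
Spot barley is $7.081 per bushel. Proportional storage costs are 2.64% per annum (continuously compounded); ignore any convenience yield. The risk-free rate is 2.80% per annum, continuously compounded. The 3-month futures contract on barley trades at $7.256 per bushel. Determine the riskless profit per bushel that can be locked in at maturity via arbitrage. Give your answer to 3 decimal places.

$0.078 per bushel

Fair futures: F* = S·e^(carry·T), with carry = (r + u) = 0.0280 + 0.0264 = 0.0544
F* = 7.081 · e^(0.0544 × 3/12) = 7.081 · e^0.013600 = 7.081 × 1.013693 = $7.1780
Market $7.256 > fair $7.1780: forward overpriced → cash-and-carry (buy spot, short the forward).
At maturity, profit = |F_mkt − F*| = |7.256 − 7.1780| = $0.078 per bushel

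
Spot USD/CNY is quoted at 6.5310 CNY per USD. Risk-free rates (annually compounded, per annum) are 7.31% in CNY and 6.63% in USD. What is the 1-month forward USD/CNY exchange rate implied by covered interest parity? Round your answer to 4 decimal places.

6.5345

By covered interest parity, F = S · (1+r_CNY)^T / (1+r_USD)^T
= 6.5310 × 1.005897 / 1.005364 = 6.5310 × 1.000530
F = 6.5345 CNY per USD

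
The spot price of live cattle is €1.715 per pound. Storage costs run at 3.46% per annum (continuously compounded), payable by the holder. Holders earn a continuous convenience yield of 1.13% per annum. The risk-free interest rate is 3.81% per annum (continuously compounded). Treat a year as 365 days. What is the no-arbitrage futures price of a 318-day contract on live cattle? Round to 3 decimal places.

€1.809 per pound

Net carry = r + u − y = 0.0381 + 0.0346 − 0.0113 = 0.0614
F = S·e^((r+u−y)T) = 1.715 · e^(0.0614 × 318/365) = 1.715 · e^0.053494
= 1.715 × 1.054951 = €1.809 per pound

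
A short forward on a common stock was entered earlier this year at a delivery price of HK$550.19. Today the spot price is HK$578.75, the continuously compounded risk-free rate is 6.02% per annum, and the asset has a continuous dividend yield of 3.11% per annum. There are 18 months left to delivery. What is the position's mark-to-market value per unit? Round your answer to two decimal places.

-HK$49.69

Current fair forward for the remaining 18 months: F = S·e^((r − q)·T), (r − q) = 0.0602 − 0.0311 = 0.0291
F = 578.75 · e^(0.0291 × 18/12) = 578.75 × 1.044617 = 604.5721
Value of long forward = (F − K)·e^(−rT) = (604.5721 − 550.19) · e^(−0.0602·18/12)
= 54.3821 × 0.913657 = 49.69
Short position value = −(long value) = -HK$49.69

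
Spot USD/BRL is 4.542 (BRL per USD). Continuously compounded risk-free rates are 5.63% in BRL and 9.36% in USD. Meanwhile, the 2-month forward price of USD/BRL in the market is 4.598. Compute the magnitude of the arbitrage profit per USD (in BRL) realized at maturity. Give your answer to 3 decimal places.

Fair forward: F* = S·e^(carry·T), with carry = (r_BRL − r_USD) = 0.0563 − 0.0936 = -0.0373
F* = 4.542 · e^(-0.0373 × 2/12) = 4.542 · e^-0.006217 = 4.542 × 0.993802 = 4.5138
Market 4.598 > fair 4.5138: forward overpriced → cash-and-carry (buy spot, short the forward).
At maturity, profit = |F_mkt − F*| = |4.598 − 4.5138| = 0.084 per USD (in BRL)

0.084 per USD (in BRL)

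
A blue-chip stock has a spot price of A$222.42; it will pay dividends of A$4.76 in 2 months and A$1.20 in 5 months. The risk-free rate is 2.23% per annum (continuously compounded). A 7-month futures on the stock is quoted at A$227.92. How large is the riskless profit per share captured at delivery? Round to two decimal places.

A$8.60 per share

PV(dividends) I = 4.76·e^(−0.0223·2/12) + 1.20·e^(−0.0223·5/12) = 5.9312
Fair futures F* = (S − I)·e^(rT) = (222.42 − 5.9312)·e^0.013008 = 216.4888 × 1.013093 = 219.3233
Market A$227.92 > fair 219.3233: forward overpriced → cash-and-carry (borrow at r, buy the stock and collect the dividends, short the forward).
Profit at T = |F_mkt − F*| = |227.92 − 219.3233| = A$8.60 per share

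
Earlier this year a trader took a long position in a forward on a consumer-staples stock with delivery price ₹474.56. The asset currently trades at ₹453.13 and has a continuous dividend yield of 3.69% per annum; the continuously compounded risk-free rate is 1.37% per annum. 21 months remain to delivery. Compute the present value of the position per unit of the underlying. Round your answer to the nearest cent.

Current fair forward for the remaining 21 months: F = S·e^((r − q)·T), (r − q) = 0.0137 − 0.0369 = -0.0232
F = 453.13 · e^(-0.0232 × 21/12) = 453.13 × 0.960213 = 435.1013
Value of long forward = (F − K)·e^(−rT) = (435.1013 − 474.56) · e^(−0.0137·21/12)
= -39.4587 × 0.976310 = -38.52

-₹38.52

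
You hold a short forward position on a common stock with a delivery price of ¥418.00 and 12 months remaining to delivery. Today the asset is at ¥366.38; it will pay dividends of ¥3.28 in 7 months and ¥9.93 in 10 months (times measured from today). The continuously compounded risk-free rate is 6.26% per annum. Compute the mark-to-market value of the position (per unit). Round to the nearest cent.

PV(remaining dividends) I = 3.28·e^(−0.0626·7/12) + 9.93·e^(−0.0626·10/12) = 12.5877
Current forward F = (S − I)·e^(rT) = (366.38 − 12.5877)·e^(0.0626·12/12) = 353.7923 × 1.064601 = 376.6476
Value (long) = (F − K)·e^(−rT) = (376.6476 − 418.00) × 0.939319 = -38.8431
Short position value = −(long value) = ¥38.84

¥38.84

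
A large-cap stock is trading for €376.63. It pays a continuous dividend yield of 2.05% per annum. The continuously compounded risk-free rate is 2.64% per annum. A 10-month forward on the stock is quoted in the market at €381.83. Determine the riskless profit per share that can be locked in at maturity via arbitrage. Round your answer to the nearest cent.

€3.34 per share

Fair forward: F* = S·e^(carry·T), with carry = (r − q) = 0.0264 − 0.0205 = 0.0059
F* = 376.63 · e^(0.0059 × 10/12) = 376.63 · e^0.004917 = 376.63 × 1.004929 = €378.4864
Market €381.83 > fair €378.4864: forward overpriced → cash-and-carry (buy spot, short the forward).
At maturity, profit = |F_mkt − F*| = |381.83 − 378.4864| = €3.34 per share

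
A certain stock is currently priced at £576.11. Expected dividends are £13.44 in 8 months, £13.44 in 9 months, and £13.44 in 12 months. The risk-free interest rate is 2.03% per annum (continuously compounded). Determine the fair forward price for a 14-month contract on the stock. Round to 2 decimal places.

£549.30

PV(dividends) I = 13.44·e^(−0.0203·8/12) + 13.44·e^(−0.0203·9/12) + 13.44·e^(−0.0203·12/12)
I = 13.2593 + 13.2369 + 13.1699 = 39.6661
F = (S − I)·e^(rT) = (576.11 − 39.6661) · e^(0.0203·14/12)
= 536.4439 · e^0.023683 = 536.4439 × 1.023966 = £549.30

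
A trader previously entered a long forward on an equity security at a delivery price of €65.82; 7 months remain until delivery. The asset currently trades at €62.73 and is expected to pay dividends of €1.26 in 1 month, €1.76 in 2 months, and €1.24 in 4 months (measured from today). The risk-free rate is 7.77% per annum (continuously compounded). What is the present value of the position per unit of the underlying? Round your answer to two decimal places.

-€4.37

PV(remaining dividends) I = 1.26·e^(−0.0777·1/12) + 1.76·e^(−0.0777·2/12) + 1.24·e^(−0.0777·4/12) = 4.1975
Current forward F = (S − I)·e^(rT) = (62.73 − 4.1975)·e^(0.0777·7/12) = 58.5325 × 1.046368 = 61.2465
Value (long) = (F − K)·e^(−rT) = (61.2465 − 65.82) × 0.955687 = -4.3708
Value = -€4.37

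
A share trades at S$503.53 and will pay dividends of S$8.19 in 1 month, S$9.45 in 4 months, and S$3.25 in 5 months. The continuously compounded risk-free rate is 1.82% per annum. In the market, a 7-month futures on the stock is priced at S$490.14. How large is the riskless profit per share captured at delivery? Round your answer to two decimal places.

PV(dividends) I = 8.19·e^(−0.0182·1/12) + 9.45·e^(−0.0182·4/12) + 3.25·e^(−0.0182·5/12) = 20.7959
Fair futures F* = (S − I)·e^(rT) = (503.53 − 20.7959)·e^0.010617 = 482.7341 × 1.010674 = 487.8868
Market S$490.14 > fair 487.8868: forward overpriced → cash-and-carry (borrow at r, buy the stock and collect the dividends, short the forward).
Profit at T = |F_mkt − F*| = |490.14 − 487.8868| = S$2.25 per share

S$2.25 per share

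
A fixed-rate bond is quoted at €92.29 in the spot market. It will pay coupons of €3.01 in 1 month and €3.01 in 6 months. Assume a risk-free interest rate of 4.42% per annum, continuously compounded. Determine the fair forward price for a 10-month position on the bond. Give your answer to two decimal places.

€89.59

PV(coupons) I = 3.01·e^(−0.0442·1/12) + 3.01·e^(−0.0442·6/12)
I = 2.9989 + 2.9442 = 5.9431
F = (S − I)·e^(rT) = (92.29 − 5.9431) · e^(0.0442·10/12)
= 86.3469 · e^0.036833 = 86.3469 × 1.037520 = €89.59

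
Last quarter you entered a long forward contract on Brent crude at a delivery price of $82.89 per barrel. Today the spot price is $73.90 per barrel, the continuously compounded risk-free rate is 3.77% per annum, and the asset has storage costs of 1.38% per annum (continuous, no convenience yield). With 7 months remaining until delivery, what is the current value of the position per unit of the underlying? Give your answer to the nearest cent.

Current fair forward for the remaining 7 months: F = S·e^((r + u)·T), (r + u) = 0.0377 + 0.0138 = 0.0515
F = 73.90 · e^(0.0515 × 7/12) = 73.90 × 1.030497 = 76.1537
Value of long forward = (F − K)·e^(−rT) = (76.1537 − 82.89) · e^(−0.0377·7/12)
= -6.7363 × 0.978248 = -6.59

-$6.59 per barrel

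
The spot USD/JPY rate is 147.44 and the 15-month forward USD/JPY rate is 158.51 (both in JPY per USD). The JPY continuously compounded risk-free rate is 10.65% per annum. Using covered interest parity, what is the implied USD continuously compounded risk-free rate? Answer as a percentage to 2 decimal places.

F = S·e^((r_JPY − r_USD)T) ⇒ r_USD = r_JPY − ln(F/S)/T
ln(158.51/147.44) = 0.072396; /(15/12) = 0.057917
r_USD = 0.1065 − 0.057917 = 0.048583
r_USD = 4.86%

4.86%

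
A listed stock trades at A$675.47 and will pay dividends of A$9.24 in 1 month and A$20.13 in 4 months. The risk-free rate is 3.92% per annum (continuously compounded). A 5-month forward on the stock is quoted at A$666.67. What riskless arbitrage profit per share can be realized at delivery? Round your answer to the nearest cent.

A$9.63 per share

PV(dividends) I = 9.24·e^(−0.0392·1/12) + 20.13·e^(−0.0392·4/12) = 29.0785
Fair forward F* = (S − I)·e^(rT) = (675.47 − 29.0785)·e^0.016333 = 646.3915 × 1.016467 = 657.0356
Market A$666.67 > fair 657.0356: forward overpriced → cash-and-carry (borrow at r, buy the stock and collect the dividends, short the forward).
Profit at T = |F_mkt − F*| = |666.67 − 657.0356| = A$9.63 per share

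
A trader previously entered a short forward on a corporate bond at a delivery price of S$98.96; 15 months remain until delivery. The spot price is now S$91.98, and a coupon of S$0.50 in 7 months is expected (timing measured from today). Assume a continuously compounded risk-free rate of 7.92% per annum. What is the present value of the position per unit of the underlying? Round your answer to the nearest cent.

PV(remaining coupons) I = 0.50·e^(−0.0792·7/12) = 0.4774
Current forward F = (S − I)·e^(rT) = (91.98 − 0.4774)·e^(0.0792·15/12) = 91.5026 × 1.104066 = 101.0249
Value (long) = (F − K)·e^(−rT) = (101.0249 − 98.96) × 0.905743 = 1.8703
Short position value = −(long value) = -S$1.87

-S$1.87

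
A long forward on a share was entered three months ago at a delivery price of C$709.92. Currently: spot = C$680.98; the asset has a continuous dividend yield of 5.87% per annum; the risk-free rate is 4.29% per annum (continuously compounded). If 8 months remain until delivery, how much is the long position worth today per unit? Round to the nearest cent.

-C$35.06

Current fair forward for the remaining 8 months: F = S·e^((r − q)·T), (r − q) = 0.0429 − 0.0587 = -0.0158
F = 680.98 · e^(-0.0158 × 8/12) = 680.98 × 0.989522 = 673.8447
Value of long forward = (F − K)·e^(−rT) = (673.8447 − 709.92) · e^(−0.0429·8/12)
= -36.0753 × 0.971805 = -35.06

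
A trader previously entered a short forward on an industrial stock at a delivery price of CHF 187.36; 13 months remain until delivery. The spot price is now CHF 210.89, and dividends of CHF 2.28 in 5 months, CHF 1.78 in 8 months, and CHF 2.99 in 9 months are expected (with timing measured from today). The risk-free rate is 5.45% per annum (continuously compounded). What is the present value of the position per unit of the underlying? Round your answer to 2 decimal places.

-CHF 27.46

PV(remaining dividends) I = 2.28·e^(−0.0545·5/12) + 1.78·e^(−0.0545·8/12) + 2.99·e^(−0.0545·9/12) = 6.8155
Current forward F = (S − I)·e^(rT) = (210.89 − 6.8155)·e^(0.0545·13/12) = 204.0745 × 1.060819 = 216.4861
Value (long) = (F − K)·e^(−rT) = (216.4861 − 187.36) × 0.942667 = 27.4562
Short position value = −(long value) = -CHF 27.46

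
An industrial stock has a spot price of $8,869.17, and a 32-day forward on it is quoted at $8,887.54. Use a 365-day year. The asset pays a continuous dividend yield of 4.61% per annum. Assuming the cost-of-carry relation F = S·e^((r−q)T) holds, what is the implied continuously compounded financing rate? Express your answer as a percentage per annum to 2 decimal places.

From F = S·e^((r−q)T): (r − q) = ln(F/S)/T
ln(8887.54/8869.17) = ln(1.002071) = 0.002069
(r − q) = 0.002069 / (32/365) = 0.023600
r = ln(F/S)/T + q = 0.023600 + 0.0461 = 0.069700
r = 6.97%

6.97%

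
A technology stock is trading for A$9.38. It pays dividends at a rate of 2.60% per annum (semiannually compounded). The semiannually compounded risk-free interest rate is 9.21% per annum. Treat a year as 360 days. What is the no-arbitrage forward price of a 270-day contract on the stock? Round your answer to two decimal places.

F = S · (1+r/2)^(2T) / (1+q/2)^(2T)
= 9.38 × 1.069864 / 1.019563 = 9.38 × 1.049336
F = A$9.84

A$9.84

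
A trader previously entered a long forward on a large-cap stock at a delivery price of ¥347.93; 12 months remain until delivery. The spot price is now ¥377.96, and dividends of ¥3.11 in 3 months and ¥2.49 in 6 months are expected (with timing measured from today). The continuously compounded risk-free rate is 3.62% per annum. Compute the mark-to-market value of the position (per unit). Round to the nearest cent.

¥36.87

PV(remaining dividends) I = 3.11·e^(−0.0362·3/12) + 2.49·e^(−0.0362·6/12) = 5.5273
Current forward F = (S − I)·e^(rT) = (377.96 − 5.5273)·e^(0.0362·12/12) = 372.4327 × 1.036863 = 386.1617
Value (long) = (F − K)·e^(−rT) = (386.1617 − 347.93) × 0.964447 = 36.8724
Value = ¥36.87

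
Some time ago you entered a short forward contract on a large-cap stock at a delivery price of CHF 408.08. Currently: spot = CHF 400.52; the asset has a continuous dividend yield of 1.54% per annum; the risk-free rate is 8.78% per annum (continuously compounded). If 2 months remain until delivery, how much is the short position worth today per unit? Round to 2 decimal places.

Current fair forward for the remaining 2 months: F = S·e^((r − q)·T), (r − q) = 0.0878 − 0.0154 = 0.0724
F = 400.52 · e^(0.0724 × 2/12) = 400.52 × 1.012140 = 405.3823
Value of long forward = (F − K)·e^(−rT) = (405.3823 − 408.08) · e^(−0.0878·2/12)
= -2.6977 × 0.985473 = -2.66
Short position value = −(long value) = CHF 2.66

CHF 2.66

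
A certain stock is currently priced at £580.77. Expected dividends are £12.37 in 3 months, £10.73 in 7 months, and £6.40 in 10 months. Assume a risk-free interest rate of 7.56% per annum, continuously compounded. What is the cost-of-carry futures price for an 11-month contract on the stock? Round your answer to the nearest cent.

£591.99

PV(dividends) I = 12.37·e^(−0.0756·3/12) + 10.73·e^(−0.0756·7/12) + 6.40·e^(−0.0756·10/12)
I = 12.1384 + 10.2671 + 6.0092 = 28.4147
F = (S − I)·e^(rT) = (580.77 − 28.4147) · e^(0.0756·11/12)
= 552.3553 · e^0.069300 = 552.3553 × 1.071758 = £591.99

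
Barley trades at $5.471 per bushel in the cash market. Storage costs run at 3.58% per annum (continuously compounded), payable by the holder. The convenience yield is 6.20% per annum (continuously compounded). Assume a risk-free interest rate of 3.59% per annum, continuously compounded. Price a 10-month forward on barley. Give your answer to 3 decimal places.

Net carry = r + u − y = 0.0359 + 0.0358 − 0.0620 = 0.0097
F = S·e^((r+u−y)T) = 5.471 · e^(0.0097 × 10/12) = 5.471 · e^0.008083
= 5.471 × 1.008116 = $5.515 per bushel

$5.515 per bushel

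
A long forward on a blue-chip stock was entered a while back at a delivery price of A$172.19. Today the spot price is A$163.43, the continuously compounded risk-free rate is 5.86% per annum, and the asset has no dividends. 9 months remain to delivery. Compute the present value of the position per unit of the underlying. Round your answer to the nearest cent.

-A$1.36

Current fair forward for the remaining 9 months: F = S·e^(r·T), r = 0.0586
F = 163.43 · e^(0.0586 × 9/12) = 163.43 × 1.044930 = 170.7729
Value of long forward = (F − K)·e^(−rT) = (170.7729 − 172.19) · e^(−0.0586·9/12)
= -1.4171 × 0.957002 = -1.36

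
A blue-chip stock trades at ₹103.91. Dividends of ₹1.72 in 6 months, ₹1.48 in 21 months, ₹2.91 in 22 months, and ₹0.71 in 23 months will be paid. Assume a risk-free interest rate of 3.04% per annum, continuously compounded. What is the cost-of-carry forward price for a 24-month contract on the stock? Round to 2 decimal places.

PV(dividends) I = 1.72·e^(−0.0304·6/12) + 1.48·e^(−0.0304·21/12) + 2.91·e^(−0.0304·22/12) + 0.71·e^(−0.0304·23/12)
I = 1.6941 + 1.4033 + 2.7523 + 0.6698 = 6.5195
F = (S − I)·e^(rT) = (103.91 − 6.5195) · e^(0.0304·24/12)
= 97.3905 · e^0.060800 = 97.3905 × 1.062686 = ₹103.50

₹103.50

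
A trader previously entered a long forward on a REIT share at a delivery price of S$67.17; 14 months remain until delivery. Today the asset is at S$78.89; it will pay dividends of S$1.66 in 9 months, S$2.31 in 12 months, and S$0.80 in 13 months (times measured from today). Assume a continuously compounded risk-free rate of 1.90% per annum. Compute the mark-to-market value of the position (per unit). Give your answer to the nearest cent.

S$8.51

PV(remaining dividends) I = 1.66·e^(−0.0190·9/12) + 2.31·e^(−0.0190·12/12) + 0.80·e^(−0.0190·13/12) = 4.6867
Current forward F = (S − I)·e^(rT) = (78.89 − 4.6867)·e^(0.0190·14/12) = 74.2033 × 1.022414 = 75.8665
Value (long) = (F − K)·e^(−rT) = (75.8665 − 67.17) × 0.978077 = 8.5058
Value = S$8.51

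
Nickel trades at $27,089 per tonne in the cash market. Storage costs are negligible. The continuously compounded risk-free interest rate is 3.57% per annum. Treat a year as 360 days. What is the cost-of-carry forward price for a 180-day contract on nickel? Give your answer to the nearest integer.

F = S·e^(rT) = 27089 · e^(0.0357 × 180/360) = 27089 · e^0.017850
= 27089 × 1.018010 = $27,577 per tonne

$27,577 per tonne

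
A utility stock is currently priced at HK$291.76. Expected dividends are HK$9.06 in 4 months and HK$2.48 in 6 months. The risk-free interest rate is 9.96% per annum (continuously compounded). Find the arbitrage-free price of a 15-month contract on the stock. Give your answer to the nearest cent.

PV(dividends) I = 9.06·e^(−0.0996·4/12) + 2.48·e^(−0.0996·6/12)
I = 8.7641 + 2.3595 = 11.1236
F = (S − I)·e^(rT) = (291.76 − 11.1236) · e^(0.0996·15/12)
= 280.6364 · e^0.124500 = 280.6364 × 1.132582 = HK$317.84

HK$317.84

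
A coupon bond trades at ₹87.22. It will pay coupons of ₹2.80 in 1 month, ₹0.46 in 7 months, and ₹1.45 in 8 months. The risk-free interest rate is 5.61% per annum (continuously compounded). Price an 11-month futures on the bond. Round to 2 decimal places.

₹86.95

PV(coupons) I = 2.80·e^(−0.0561·1/12) + 0.46·e^(−0.0561·7/12) + 1.45·e^(−0.0561·8/12)
I = 2.7869 + 0.4452 + 1.3968 = 4.6289
F = (S − I)·e^(rT) = (87.22 − 4.6289) · e^(0.0561·11/12)
= 82.5911 · e^0.051425 = 82.5911 × 1.052770 = ₹86.95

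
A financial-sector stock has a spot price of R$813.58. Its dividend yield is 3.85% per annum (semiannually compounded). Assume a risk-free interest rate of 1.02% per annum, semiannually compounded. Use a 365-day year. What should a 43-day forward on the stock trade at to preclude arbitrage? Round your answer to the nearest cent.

R$810.90

F = S · (1+r/2)^(2T) / (1+q/2)^(2T)
= 813.58 × 1.001199 / 1.004503 = 813.58 × 0.996711
F = R$810.90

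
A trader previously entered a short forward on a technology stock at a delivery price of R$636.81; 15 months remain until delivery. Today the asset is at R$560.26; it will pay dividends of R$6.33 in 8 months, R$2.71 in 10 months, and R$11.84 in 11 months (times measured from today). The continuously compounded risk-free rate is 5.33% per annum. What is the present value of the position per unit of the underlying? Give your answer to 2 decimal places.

R$55.48

PV(remaining dividends) I = 6.33·e^(−0.0533·8/12) + 2.71·e^(−0.0533·10/12) + 11.84·e^(−0.0533·11/12) = 19.9767
Current forward F = (S − I)·e^(rT) = (560.26 − 19.9767)·e^(0.0533·15/12) = 540.2833 × 1.068895 = 577.5061
Value (long) = (F − K)·e^(−rT) = (577.5061 − 636.81) × 0.935546 = -55.4815
Short position value = −(long value) = R$55.48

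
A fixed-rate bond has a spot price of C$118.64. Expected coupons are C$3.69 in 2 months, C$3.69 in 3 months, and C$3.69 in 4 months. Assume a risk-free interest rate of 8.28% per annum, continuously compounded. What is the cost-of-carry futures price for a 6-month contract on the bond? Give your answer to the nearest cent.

C$112.35

PV(coupons) I = 3.69·e^(−0.0828·2/12) + 3.69·e^(−0.0828·3/12) + 3.69·e^(−0.0828·4/12)
I = 3.6394 + 3.6144 + 3.5895 = 10.8433
F = (S − I)·e^(rT) = (118.64 − 10.8433) · e^(0.0828·6/12)
= 107.7967 · e^0.041400 = 107.7967 × 1.042269 = C$112.35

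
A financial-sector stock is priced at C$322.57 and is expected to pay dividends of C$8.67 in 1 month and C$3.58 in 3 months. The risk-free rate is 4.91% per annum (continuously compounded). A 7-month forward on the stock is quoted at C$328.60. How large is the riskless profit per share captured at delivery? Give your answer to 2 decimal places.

C$9.18 per share

PV(dividends) I = 8.67·e^(−0.0491·1/12) + 3.58·e^(−0.0491·3/12) = 12.1709
Fair forward F* = (S − I)·e^(rT) = (322.57 − 12.1709)·e^0.028642 = 310.3991 × 1.029056 = 319.4181
Market C$328.60 > fair 319.4181: forward overpriced → cash-and-carry (borrow at r, buy the stock and collect the dividends, short the forward).
Profit at T = |F_mkt − F*| = |328.60 − 319.4181| = C$9.18 per share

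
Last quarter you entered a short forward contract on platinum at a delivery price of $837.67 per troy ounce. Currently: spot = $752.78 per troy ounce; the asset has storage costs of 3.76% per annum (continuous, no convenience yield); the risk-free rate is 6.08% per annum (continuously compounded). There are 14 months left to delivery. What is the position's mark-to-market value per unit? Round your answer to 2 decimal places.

Current fair forward for the remaining 14 months: F = S·e^((r + u)·T), (r + u) = 0.0608 + 0.0376 = 0.0984
F = 752.78 · e^(0.0984 × 14/12) = 752.78 × 1.121649 = 844.3549
Value of long forward = (F − K)·e^(−rT) = (844.3549 − 837.67) · e^(−0.0608·14/12)
= 6.6849 × 0.931524 = 6.23
Short position value = −(long value) = -$6.23

-$6.23 per troy ounce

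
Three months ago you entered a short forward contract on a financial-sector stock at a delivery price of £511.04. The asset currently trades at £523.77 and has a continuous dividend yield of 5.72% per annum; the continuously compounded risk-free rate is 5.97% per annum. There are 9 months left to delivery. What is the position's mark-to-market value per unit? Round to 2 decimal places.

Current fair forward for the remaining 9 months: F = S·e^((r − q)·T), (r − q) = 0.0597 − 0.0572 = 0.0025
F = 523.77 · e^(0.0025 × 9/12) = 523.77 × 1.001877 = 524.7531
Value of long forward = (F − K)·e^(−rT) = (524.7531 − 511.04) · e^(−0.0597·9/12)
= 13.7131 × 0.956213 = 13.11
Short position value = −(long value) = -£13.11

-£13.11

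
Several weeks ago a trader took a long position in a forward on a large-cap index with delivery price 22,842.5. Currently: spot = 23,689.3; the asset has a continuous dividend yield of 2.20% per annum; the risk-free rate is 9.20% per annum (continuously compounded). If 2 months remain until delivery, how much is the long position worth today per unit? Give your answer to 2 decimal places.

1107.68

Current fair forward for the remaining 2 months: F = S·e^((r − q)·T), (r − q) = 0.0920 − 0.0220 = 0.0700
F = 23689.3 · e^(0.0700 × 2/12) = 23689.3 × 1.01173499 = 23967.2937
Value of long forward = (F − K)·e^(−rT) = (23967.2937 − 22842.5) · e^(−0.0920·2/12)
= 1124.7937 × 0.98478362 = 1107.68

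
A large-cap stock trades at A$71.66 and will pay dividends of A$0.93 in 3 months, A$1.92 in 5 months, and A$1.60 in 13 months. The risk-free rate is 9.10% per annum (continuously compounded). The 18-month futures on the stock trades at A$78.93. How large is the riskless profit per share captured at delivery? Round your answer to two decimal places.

PV(dividends) I = 0.93·e^(−0.0910·3/12) + 1.92·e^(−0.0910·5/12) + 1.60·e^(−0.0910·13/12) = 4.2074
Fair futures F* = (S − I)·e^(rT) = (71.66 − 4.2074)·e^0.136500 = 67.4526 × 1.146255 = 77.3179
Market A$78.93 > fair 77.3179: forward overpriced → cash-and-carry (borrow at r, buy the stock and collect the dividends, short the forward).
Profit at T = |F_mkt − F*| = |78.93 − 77.3179| = A$1.61 per share

A$1.61 per share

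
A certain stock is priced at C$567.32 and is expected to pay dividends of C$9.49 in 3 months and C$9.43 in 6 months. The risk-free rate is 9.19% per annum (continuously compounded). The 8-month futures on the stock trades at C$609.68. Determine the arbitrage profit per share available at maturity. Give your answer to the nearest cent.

C$25.95 per share

PV(dividends) I = 9.49·e^(−0.0919·3/12) + 9.43·e^(−0.0919·6/12) = 18.2809
Fair futures F* = (S − I)·e^(rT) = (567.32 − 18.2809)·e^0.061267 = 549.0391 × 1.063183 = 583.7290
Market C$609.68 > fair 583.7290: forward overpriced → cash-and-carry (borrow at r, buy the stock and collect the dividends, short the forward).
Profit at T = |F_mkt − F*| = |609.68 − 583.7290| = C$25.95 per share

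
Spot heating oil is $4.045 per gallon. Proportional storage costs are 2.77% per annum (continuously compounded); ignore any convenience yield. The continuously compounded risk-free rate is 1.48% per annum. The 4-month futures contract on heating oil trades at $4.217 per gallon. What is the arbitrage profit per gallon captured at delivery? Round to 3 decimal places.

Fair futures: F* = S·e^(carry·T), with carry = (r + u) = 0.0148 + 0.0277 = 0.0425
F* = 4.045 · e^(0.0425 × 4/12) = 4.045 · e^0.014167 = 4.045 × 1.014268 = $4.1027
Market $4.217 > fair $4.1027: forward overpriced → cash-and-carry (buy spot, short the forward).
At maturity, profit = |F_mkt − F*| = |4.217 − 4.1027| = $0.114 per gallon

$0.114 per gallon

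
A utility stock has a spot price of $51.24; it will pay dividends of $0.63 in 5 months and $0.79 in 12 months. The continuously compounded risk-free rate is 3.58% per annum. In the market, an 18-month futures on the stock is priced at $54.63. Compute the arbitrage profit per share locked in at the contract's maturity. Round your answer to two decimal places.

$2.02 per share

PV(dividends) I = 0.63·e^(−0.0358·5/12) + 0.79·e^(−0.0358·12/12) = 1.3829
Fair futures F* = (S − I)·e^(rT) = (51.24 − 1.3829)·e^0.053700 = 49.8571 × 1.055168 = 52.6076
Market $54.63 > fair 52.6076: forward overpriced → cash-and-carry (borrow at r, buy the stock and collect the dividends, short the forward).
Profit at T = |F_mkt − F*| = |54.63 − 52.6076| = $2.02 per share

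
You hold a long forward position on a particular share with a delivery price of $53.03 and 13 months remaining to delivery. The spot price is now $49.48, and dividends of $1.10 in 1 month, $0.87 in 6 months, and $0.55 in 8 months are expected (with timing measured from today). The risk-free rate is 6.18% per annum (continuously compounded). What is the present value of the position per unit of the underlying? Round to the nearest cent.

PV(remaining dividends) I = 1.10·e^(−0.0618·1/12) + 0.87·e^(−0.0618·6/12) + 0.55·e^(−0.0618·8/12) = 2.4657
Current forward F = (S − I)·e^(rT) = (49.48 − 2.4657)·e^(0.0618·13/12) = 47.0143 × 1.069242 = 50.2697
Value (long) = (F − K)·e^(−rT) = (50.2697 − 53.03) × 0.935242 = -2.5815
Value = -$2.58

-$2.58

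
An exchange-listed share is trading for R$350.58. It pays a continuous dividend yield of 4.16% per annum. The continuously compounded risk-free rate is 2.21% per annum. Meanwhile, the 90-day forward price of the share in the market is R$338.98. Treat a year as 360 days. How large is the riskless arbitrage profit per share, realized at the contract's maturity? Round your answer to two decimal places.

Fair forward: F* = S·e^(carry·T), with carry = (r − q) = 0.0221 − 0.0416 = -0.0195
F* = 350.58 · e^(-0.0195 × 90/360) = 350.58 · e^-0.004875 = 350.58 × 0.995137 = R$348.8751
Market R$338.98 < fair R$348.8751: forward underpriced → reverse cash-and-carry (short spot, go long the forward).
At maturity, profit = |F_mkt − F*| = |338.98 − 348.8751| = R$9.90 per share

R$9.90 per share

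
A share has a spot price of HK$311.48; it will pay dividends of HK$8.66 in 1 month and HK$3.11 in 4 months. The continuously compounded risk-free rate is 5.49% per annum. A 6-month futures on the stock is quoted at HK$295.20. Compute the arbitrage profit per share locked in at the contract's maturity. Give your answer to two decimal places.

HK$12.95 per share

PV(dividends) I = 8.66·e^(−0.0549·1/12) + 3.11·e^(−0.0549·4/12) = 11.6741
Fair futures F* = (S − I)·e^(rT) = (311.48 − 11.6741)·e^0.027450 = 299.8059 × 1.027830 = 308.1495
Market HK$295.20 < fair 308.1495: forward underpriced → reverse cash-and-carry (short the stock, invest proceeds at r, pay the dividends, go long the forward).
Profit at T = |F_mkt − F*| = |295.20 − 308.1495| = HK$12.95 per share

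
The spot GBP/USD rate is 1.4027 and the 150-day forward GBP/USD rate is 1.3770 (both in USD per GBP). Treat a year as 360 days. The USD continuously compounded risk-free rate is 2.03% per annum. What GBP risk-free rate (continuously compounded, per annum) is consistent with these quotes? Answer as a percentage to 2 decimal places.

6.47%

F = S·e^((r_USD − r_GBP)T) ⇒ r_GBP = r_USD − ln(F/S)/T
ln(1.3770/1.4027) = -0.018492; /(150/360) = -0.044381
r_GBP = 0.0203 + 0.044381 = 0.064681
r_GBP = 6.47%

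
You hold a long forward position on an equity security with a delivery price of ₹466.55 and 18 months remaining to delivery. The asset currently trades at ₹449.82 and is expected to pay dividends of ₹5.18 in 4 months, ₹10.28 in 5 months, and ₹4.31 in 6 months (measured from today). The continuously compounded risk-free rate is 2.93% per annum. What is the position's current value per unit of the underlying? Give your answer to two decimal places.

PV(remaining dividends) I = 5.18·e^(−0.0293·4/12) + 10.28·e^(−0.0293·5/12) + 4.31·e^(−0.0293·6/12) = 19.5322
Current forward F = (S − I)·e^(rT) = (449.82 − 19.5322)·e^(0.0293·18/12) = 430.2878 × 1.044930 = 449.6206
Value (long) = (F − K)·e^(−rT) = (449.6206 − 466.55) × 0.957002 = -16.2015
Value = -₹16.20

-₹16.20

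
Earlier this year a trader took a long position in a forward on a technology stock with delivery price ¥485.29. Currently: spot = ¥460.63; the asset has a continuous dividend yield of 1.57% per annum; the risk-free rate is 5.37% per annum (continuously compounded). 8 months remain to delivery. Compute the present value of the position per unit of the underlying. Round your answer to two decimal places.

Current fair forward for the remaining 8 months: F = S·e^((r − q)·T), (r − q) = 0.0537 − 0.0157 = 0.0380
F = 460.63 · e^(0.0380 × 8/12) = 460.63 × 1.025657 = 472.4484
Value of long forward = (F − K)·e^(−rT) = (472.4484 − 485.29) · e^(−0.0537·8/12)
= -12.8416 × 0.964833 = -12.39

-¥12.39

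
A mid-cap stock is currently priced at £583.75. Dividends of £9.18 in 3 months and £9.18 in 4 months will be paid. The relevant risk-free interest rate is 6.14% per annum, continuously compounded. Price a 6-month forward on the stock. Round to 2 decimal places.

PV(dividends) I = 9.18·e^(−0.0614·3/12) + 9.18·e^(−0.0614·4/12)
I = 9.0402 + 8.9940 = 18.0342
F = (S − I)·e^(rT) = (583.75 − 18.0342) · e^(0.0614·6/12)
= 565.7158 · e^0.030700 = 565.7158 × 1.031176 = £583.35

£583.35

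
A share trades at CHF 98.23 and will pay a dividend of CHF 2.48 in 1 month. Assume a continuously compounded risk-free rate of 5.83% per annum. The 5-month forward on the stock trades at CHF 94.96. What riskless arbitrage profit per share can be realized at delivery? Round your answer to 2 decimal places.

PV(dividends) I = 2.48·e^(−0.0583·1/12) = 2.4680
Fair forward F* = (S − I)·e^(rT) = (98.23 − 2.4680)·e^0.024292 = 95.7620 × 1.024589 = 98.1167
Market CHF 94.96 < fair 98.1167: forward underpriced → reverse cash-and-carry (short the stock, invest proceeds at r, pay the dividends, go long the forward).
Profit at T = |F_mkt − F*| = |94.96 − 98.1167| = CHF 3.16 per share

CHF 3.16 per share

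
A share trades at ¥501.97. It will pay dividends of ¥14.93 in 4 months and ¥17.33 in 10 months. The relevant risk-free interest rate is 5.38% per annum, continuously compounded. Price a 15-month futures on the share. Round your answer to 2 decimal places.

PV(dividends) I = 14.93·e^(−0.0538·4/12) + 17.33·e^(−0.0538·10/12)
I = 14.6646 + 16.5702 = 31.2348
F = (S − I)·e^(rT) = (501.97 − 31.2348) · e^(0.0538·15/12)
= 470.7352 · e^0.067250 = 470.7352 × 1.069563 = ¥503.48

¥503.48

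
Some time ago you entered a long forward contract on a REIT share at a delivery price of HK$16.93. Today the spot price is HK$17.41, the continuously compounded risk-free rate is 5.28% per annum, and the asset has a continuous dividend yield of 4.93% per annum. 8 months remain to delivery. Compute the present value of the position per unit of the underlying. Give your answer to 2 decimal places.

Current fair forward for the remaining 8 months: F = S·e^((r − q)·T), (r − q) = 0.0528 − 0.0493 = 0.0035
F = 17.41 · e^(0.0035 × 8/12) = 17.41 × 1.002336 = 17.4507
Value of long forward = (F − K)·e^(−rT) = (17.4507 − 16.93) · e^(−0.0528·8/12)
= 0.5207 × 0.965412 = 0.50

HK$0.50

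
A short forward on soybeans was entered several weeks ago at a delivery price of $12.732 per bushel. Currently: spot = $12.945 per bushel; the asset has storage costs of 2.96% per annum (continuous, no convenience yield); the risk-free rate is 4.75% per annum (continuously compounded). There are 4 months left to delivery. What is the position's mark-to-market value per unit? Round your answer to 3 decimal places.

Current fair forward for the remaining 4 months: F = S·e^((r + u)·T), (r + u) = 0.0475 + 0.0296 = 0.0771
F = 12.945 · e^(0.0771 × 4/12) = 12.945 × 1.026033 = 13.2820
Value of long forward = (F − K)·e^(−rT) = (13.2820 − 12.732) · e^(−0.0475·4/12)
= 0.5500 × 0.984291 = 0.541
Short position value = −(long value) = -$0.541

-$0.541 per bushel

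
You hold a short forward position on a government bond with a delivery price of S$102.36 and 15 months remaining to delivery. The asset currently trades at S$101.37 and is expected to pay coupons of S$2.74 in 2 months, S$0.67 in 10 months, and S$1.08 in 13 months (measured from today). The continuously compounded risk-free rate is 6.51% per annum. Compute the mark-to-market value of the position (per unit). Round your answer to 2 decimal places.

-S$2.66

PV(remaining coupons) I = 2.74·e^(−0.0651·2/12) + 0.67·e^(−0.0651·10/12) + 1.08·e^(−0.0651·13/12) = 4.3515
Current forward F = (S − I)·e^(rT) = (101.37 − 4.3515)·e^(0.0651·15/12) = 97.0185 × 1.084778 = 105.2435
Value (long) = (F − K)·e^(−rT) = (105.2435 − 102.36) × 0.921848 = 2.6581
Short position value = −(long value) = -S$2.66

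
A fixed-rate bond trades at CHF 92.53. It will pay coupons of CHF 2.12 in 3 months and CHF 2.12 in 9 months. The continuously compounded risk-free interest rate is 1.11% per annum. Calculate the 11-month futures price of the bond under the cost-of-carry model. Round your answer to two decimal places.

CHF 89.22

PV(coupons) I = 2.12·e^(−0.0111·3/12) + 2.12·e^(−0.0111·9/12)
I = 2.1141 + 2.1024 = 4.2165
F = (S − I)·e^(rT) = (92.53 − 4.2165) · e^(0.0111·11/12)
= 88.3135 · e^0.010175 = 88.3135 × 1.010227 = CHF 89.22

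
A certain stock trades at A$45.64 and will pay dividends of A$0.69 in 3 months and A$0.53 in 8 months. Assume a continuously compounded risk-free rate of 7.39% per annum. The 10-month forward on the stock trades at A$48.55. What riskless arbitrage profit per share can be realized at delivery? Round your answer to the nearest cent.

A$1.27 per share

PV(dividends) I = 0.69·e^(−0.0739·3/12) + 0.53·e^(−0.0739·8/12) = 1.1819
Fair forward F* = (S − I)·e^(rT) = (45.64 − 1.1819)·e^0.061583 = 44.4581 × 1.063519 = 47.2820
Market A$48.55 > fair 47.2820: forward overpriced → cash-and-carry (borrow at r, buy the stock and collect the dividends, short the forward).
Profit at T = |F_mkt − F*| = |48.55 − 47.2820| = A$1.27 per share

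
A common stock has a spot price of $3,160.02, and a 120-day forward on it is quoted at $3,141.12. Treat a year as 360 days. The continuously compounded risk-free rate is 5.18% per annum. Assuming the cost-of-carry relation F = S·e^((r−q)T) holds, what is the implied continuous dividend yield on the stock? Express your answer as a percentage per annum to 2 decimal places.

From F = S·e^((r−q)T): (r − q) = ln(F/S)/T
ln(3141.12/3160.02) = ln(0.994019) = -0.005999
(r − q) = -0.005999 / (120/360) = -0.017997
q = r − ln(F/S)/T = 0.0518 + 0.017997 = 0.069797
q = 6.98%

6.98%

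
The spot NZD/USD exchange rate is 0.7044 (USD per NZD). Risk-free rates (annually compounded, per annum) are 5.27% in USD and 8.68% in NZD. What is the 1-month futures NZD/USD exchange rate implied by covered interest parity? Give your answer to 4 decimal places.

0.7025

By covered interest parity, F = S · (1+r_USD)^T / (1+r_NZD)^T
= 0.7044 × 1.004289 / 1.006961 = 0.7044 × 0.997346
F = 0.7025 USD per NZD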